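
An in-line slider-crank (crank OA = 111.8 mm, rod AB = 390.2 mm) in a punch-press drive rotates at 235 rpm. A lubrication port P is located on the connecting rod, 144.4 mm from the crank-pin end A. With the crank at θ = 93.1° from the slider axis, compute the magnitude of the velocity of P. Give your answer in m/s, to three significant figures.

ω = 24.61 rad/s.  Crank-pin speed |V_A| = rω = 2.7513 m/s, perpendicular to OA.
Rod angle: sinφ = −(r/L) sinθ ⇒ φ = -16.625°; ω_rod = −rω cosθ/√(L²−r²sin²θ) = +0.39794 rad/s.
V_P = V_A + ω_rod × AP, with AP = 0.1444 m along the rod.
Components: V_Px = −rω sinθ − a·ω_rod·sinφ = -2.7308 m/s;  V_Py = rω cosθ + a·ω_rod·cosφ = -0.093726 m/s.
|V_P| = √(V_Px² + V_Py²) = 2.7324 m/s.

2.73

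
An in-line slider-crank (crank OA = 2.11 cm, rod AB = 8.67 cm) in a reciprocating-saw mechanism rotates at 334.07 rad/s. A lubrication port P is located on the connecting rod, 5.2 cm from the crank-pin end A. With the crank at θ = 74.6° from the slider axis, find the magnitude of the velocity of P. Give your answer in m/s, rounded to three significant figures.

ω = 334.1 rad/s.  Crank-pin speed |V_A| = rω = 7.0489 m/s, perpendicular to OA.
Rod angle: sinφ = −(r/L) sinθ ⇒ φ = -13.570°; ω_rod = −rω cosθ/√(L²−r²sin²θ) = -22.21 rad/s.
V_P = V_A + ω_rod × AP, with AP = 0.052 m along the rod.
Components: V_Px = −rω sinθ − a·ω_rod·sinφ = -7.0668 m/s;  V_Py = rω cosθ + a·ω_rod·cosφ = +0.74918 m/s.
|V_P| = √(V_Px² + V_Py²) = 7.1064 m/s.

7.11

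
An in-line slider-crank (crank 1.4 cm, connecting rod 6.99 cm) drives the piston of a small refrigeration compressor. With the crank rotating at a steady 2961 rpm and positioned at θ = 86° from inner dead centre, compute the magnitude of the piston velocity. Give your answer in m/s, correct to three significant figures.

ω = 2π·2961/60 = 310.1 rad/s
For an in-line slider-crank, x = r cosθ + √(L² − r² sin²θ), so v = −rω sinθ·[1 + r cosθ/√(L² − r² sin²θ)].
With r = 0.014 m, L = 0.0699 m, θ = 86°: √(L² − r² sin²θ) = 0.068491 m.
v = −0.014·310.1·0.99756·[1 + 0.014·0.06976/0.068491] = -4.3922 m/s.
|v| = 4.3922 m/s.

4.39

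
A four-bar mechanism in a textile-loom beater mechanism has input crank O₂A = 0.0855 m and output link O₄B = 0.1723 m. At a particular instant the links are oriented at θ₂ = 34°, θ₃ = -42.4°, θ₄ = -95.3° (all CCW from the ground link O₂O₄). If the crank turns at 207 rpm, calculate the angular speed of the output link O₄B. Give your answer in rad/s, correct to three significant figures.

ω₂ = 21.68 rad/s (from 207 rpm).
Differentiating the loop-closure r₂e^{iθ₂}+r₃e^{iθ₃}=r₁+r₄e^{iθ₄} gives r₂ω₂e^{iθ₂}+r₃ω₃e^{iθ₃}=r₄ω₄e^{iθ₄}.
Eliminating the other unknown: ω₄ = r₂ω₂ sin(θ₂−θ₃) / [r₄ sin(θ₄−θ₃)].
Numerator sine = +0.97196; denominator sine = -0.79758.
Result = 0.0855·21.68·(+0.97196) / (0.1723·(-0.79758)) = -13.108 rad/s; magnitude 13.108 rad/s.

13.1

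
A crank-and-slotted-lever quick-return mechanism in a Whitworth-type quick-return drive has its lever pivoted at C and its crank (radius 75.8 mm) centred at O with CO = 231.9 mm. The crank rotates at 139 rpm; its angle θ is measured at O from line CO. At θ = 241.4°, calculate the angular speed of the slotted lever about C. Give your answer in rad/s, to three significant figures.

0.910

ω = 14.56 rad/s (from 139 rpm).
Crank pin A relative to C: A = (d + r cosθ, r sinθ); lever angle φ = atan2(r sinθ, d + r cosθ).
Differentiating tanφ: φ̇ = rω(d cosθ + r)/(d² + r² + 2dr cosθ).
d² + r² + 2dr cosθ = |CA|² = 0.0426943 m²;  d cosθ + r = -0.035209 m.
|ω_lever| = |0.0758·14.56·-0.035209| / 0.0426943 = 0.9099 rad/s.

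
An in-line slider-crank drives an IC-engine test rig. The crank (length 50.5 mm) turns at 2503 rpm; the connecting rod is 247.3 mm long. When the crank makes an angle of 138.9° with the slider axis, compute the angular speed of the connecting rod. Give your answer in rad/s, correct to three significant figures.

ω = 262.1 rad/s (converted from 2503 rpm).
The rod makes angle φ with the slider axis where L sinφ = r sinθ; differentiating, L cosφ·φ̇ = r ω cosθ.
L cosφ = √(L² − r² sin²θ) = 0.24506 m.
|ω_rod| = r ω |cosθ| / √(L² − r² sin²θ) = 0.0505·262.1·0.75356/0.24506 = 40.703 rad/s.

40.7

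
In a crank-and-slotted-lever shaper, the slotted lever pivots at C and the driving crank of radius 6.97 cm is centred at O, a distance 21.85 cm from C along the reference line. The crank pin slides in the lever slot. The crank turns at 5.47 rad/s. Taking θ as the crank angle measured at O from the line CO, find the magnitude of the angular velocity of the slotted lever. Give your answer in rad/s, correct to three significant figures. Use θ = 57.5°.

1.03

ω = 5.47 rad/s
Crank pin A relative to C: A = (d + r cosθ, r sinθ); lever angle φ = atan2(r sinθ, d + r cosθ).
Differentiating tanφ: φ̇ = rω(d cosθ + r)/(d² + r² + 2dr cosθ).
d² + r² + 2dr cosθ = |CA|² = 0.0689659 m²;  d cosθ + r = +0.1871 m.
|ω_lever| = |0.0697·5.47·+0.1871| / 0.0689659 = 1.0343 rad/s.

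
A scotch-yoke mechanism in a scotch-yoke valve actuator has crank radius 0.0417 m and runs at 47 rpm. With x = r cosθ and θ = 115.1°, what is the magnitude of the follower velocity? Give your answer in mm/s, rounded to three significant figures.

186

ω = 4.922 rad/s (from 47 rpm).
x = r cosθ ⇒ ẋ = −rω sinθ.
|v| = rω|sinθ| = 0.0417·4.922·|sin 115.1°| = 0.18586 m/s = 185.86 mm/s.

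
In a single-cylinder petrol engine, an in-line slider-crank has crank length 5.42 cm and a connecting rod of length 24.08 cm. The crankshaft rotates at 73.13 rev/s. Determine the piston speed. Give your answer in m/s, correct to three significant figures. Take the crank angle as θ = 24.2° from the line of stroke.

12.3

ω = 2π·73.1 = 459.5 rad/s
For an in-line slider-crank, x = r cosθ + √(L² − r² sin²θ), so v = −rω sinθ·[1 + r cosθ/√(L² − r² sin²θ)].
With r = 0.0542 m, L = 0.2408 m, θ = 24.2°: √(L² − r² sin²θ) = 0.23977 m.
v = −0.0542·459.5·0.40992·[1 + 0.0542·0.91212/0.23977] = -12.314 m/s.
|v| = 12.314 m/s.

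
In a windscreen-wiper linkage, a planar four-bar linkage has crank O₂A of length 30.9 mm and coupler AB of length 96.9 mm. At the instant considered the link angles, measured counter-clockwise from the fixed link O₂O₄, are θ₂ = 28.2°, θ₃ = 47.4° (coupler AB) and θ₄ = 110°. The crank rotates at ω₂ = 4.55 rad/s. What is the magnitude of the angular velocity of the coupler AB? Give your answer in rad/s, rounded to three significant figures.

1.62

ω₂ = 4.55 rad/s
Differentiating the loop-closure r₂e^{iθ₂}+r₃e^{iθ₃}=r₁+r₄e^{iθ₄} gives r₂ω₂e^{iθ₂}+r₃ω₃e^{iθ₃}=r₄ω₄e^{iθ₄}.
Eliminating the other unknown: ω₃ = r₂ω₂ sin(θ₄−θ₂) / [r₃ sin(θ₃−θ₄)].
Numerator sine = +0.98978; denominator sine = -0.88782.
Result = 0.0309·4.55·(+0.98978) / (0.0969·(-0.88782)) = -1.6176 rad/s; magnitude 1.6176 rad/s.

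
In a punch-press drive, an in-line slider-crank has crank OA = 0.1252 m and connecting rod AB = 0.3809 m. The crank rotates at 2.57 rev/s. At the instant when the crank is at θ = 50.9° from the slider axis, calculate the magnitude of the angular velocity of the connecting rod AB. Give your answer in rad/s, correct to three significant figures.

3.46

ω = 16.15 rad/s (converted from 2.57 rev/s).
The rod makes angle φ with the slider axis where L sinφ = r sinθ; differentiating, L cosφ·φ̇ = r ω cosθ.
L cosφ = √(L² − r² sin²θ) = 0.3683 m.
|ω_rod| = r ω |cosθ| / √(L² − r² sin²θ) = 0.1252·16.15·0.63068/0.3683 = 3.462 rad/s.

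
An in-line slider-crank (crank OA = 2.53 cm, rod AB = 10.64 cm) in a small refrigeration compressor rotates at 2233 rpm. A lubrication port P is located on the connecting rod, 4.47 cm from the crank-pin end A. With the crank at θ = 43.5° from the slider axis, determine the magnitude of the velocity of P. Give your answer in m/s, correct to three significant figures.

5.03

ω = 233.8 rad/s.  Crank-pin speed |V_A| = rω = 5.9161 m/s, perpendicular to OA.
Rod angle: sinφ = −(r/L) sinθ ⇒ φ = -9.420°; ω_rod = −rω cosθ/√(L²−r²sin²θ) = -40.884 rad/s.
V_P = V_A + ω_rod × AP, with AP = 0.0447 m along the rod.
Components: V_Px = −rω sinθ − a·ω_rod·sinφ = -4.3715 m/s;  V_Py = rω cosθ + a·ω_rod·cosφ = +2.4885 m/s.
|V_P| = √(V_Px² + V_Py²) = 5.0302 m/s.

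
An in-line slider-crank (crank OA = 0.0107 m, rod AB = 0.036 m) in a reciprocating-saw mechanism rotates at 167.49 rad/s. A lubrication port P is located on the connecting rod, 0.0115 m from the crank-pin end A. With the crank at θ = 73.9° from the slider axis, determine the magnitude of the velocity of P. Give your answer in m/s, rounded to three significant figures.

1.80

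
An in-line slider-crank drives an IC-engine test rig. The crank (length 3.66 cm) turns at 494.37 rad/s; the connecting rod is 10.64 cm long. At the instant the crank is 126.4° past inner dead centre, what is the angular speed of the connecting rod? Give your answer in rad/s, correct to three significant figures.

ω = 494.4 rad/s
The rod makes angle φ with the slider axis where L sinφ = r sinθ; differentiating, L cosφ·φ̇ = r ω cosθ.
L cosφ = √(L² − r² sin²θ) = 0.10224 m.
|ω_rod| = r ω |cosθ| / √(L² − r² sin²θ) = 0.0366·494.4·0.59342/0.10224 = 105.02 rad/s.

105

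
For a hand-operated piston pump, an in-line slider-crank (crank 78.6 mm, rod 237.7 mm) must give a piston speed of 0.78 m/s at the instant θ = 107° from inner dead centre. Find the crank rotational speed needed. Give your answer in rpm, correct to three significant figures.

110

For an in-line slider-crank, |v_piston| = rω|sinθ|·[1 + r cosθ/√(L² − r² sin²θ)].
With r = 0.0786 m, L = 0.2377 m, θ = 107°: the bracketed kinematic factor |dx/dθ| = 0.067506 m.
ω = v/|dx/dθ| = 0.78/0.067506 = 11.555 rad/s.
N = 60ω/(2π) = 110.34 rpm.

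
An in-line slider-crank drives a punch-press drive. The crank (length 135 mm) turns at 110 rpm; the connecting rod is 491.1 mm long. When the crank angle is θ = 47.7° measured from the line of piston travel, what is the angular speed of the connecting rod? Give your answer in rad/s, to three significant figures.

ω = 11.52 rad/s (converted from 110 rpm).
The rod makes angle φ with the slider axis where L sinφ = r sinθ; differentiating, L cosφ·φ̇ = r ω cosθ.
L cosφ = √(L² − r² sin²θ) = 0.48084 m.
|ω_rod| = r ω |cosθ| / √(L² − r² sin²θ) = 0.135·11.52·0.67301/0.48084 = 2.1766 rad/s.

2.18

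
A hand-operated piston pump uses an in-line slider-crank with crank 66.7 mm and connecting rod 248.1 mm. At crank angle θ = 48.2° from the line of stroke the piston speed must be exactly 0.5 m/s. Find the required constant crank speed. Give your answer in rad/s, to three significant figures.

For an in-line slider-crank, |v_piston| = rω|sinθ|·[1 + r cosθ/√(L² − r² sin²θ)].
With r = 0.0667 m, L = 0.2481 m, θ = 48.2°: the bracketed kinematic factor |dx/dθ| = 0.058818 m.
ω = v/|dx/dθ| = 0.5/0.058818 = 8.5008 rad/s.

8.50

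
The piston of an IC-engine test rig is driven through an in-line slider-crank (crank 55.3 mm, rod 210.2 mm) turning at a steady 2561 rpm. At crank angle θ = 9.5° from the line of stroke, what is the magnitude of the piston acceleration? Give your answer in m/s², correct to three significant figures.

ω = 2π·2561/60 = 268.2 rad/s
x(θ) = r cosθ + √(L² − r² sin²θ); with ω constant, a = ω²·d²x/dθ².
d²x/dθ² = −r cosθ − r²(cos2θ)/√u − r⁴ sin²2θ/(4u^{3/2}),  u = L² − r² sin²θ = 0.0441007 m².
Substituting r = 0.0553 m, L = 0.2102 m, θ = 9.5°: d²x/dθ² = -0.068337 m.
a = ω²·d²x/dθ² = (268.2)²·(-0.068337) = -4915.1 m/s²;  |a| = 4915.1 m/s².

4920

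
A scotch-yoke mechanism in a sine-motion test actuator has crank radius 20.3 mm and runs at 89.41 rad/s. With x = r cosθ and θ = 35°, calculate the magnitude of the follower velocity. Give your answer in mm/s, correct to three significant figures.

1040

ω = 89.41 rad/s
x = r cosθ ⇒ ẋ = −rω sinθ.
|v| = rω|sinθ| = 0.0203·89.41·|sin 35°| = 1.0411 m/s = 1041.1 mm/s.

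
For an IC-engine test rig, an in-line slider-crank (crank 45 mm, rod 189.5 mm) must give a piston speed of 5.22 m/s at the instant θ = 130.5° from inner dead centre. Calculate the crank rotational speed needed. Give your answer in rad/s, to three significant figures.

181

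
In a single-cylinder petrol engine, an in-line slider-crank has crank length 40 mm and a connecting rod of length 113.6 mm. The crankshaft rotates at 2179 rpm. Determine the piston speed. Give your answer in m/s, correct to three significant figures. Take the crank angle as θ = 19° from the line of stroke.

3.97

ω = 2π·2179/60 = 228.2 rad/s
For an in-line slider-crank, x = r cosθ + √(L² − r² sin²θ), so v = −rω sinθ·[1 + r cosθ/√(L² − r² sin²θ)].
With r = 0.04 m, L = 0.1136 m, θ = 19°: √(L² − r² sin²θ) = 0.11285 m.
v = −0.04·228.2·0.32557·[1 + 0.04·0.94552/0.11285] = -3.9675 m/s.
|v| = 3.9675 m/s.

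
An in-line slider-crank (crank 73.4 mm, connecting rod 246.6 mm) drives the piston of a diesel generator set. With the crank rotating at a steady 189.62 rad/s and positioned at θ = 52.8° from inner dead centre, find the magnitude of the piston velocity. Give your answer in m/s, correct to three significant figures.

13.1

ω = 189.6 rad/s
For an in-line slider-crank, x = r cosθ + √(L² − r² sin²θ), so v = −rω sinθ·[1 + r cosθ/√(L² − r² sin²θ)].
With r = 0.0734 m, L = 0.2466 m, θ = 52.8°: √(L² − r² sin²θ) = 0.23957 m.
v = −0.0734·189.6·0.79653·[1 + 0.0734·0.60460/0.23957] = -13.14 m/s.
|v| = 13.14 m/s.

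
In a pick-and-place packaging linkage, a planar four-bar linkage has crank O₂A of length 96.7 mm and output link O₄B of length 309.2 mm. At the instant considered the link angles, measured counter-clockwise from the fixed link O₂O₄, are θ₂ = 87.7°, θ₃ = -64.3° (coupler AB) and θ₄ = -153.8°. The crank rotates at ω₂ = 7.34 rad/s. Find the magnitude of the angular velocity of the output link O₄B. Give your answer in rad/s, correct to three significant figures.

ω₂ = 7.34 rad/s
Differentiating the loop-closure r₂e^{iθ₂}+r₃e^{iθ₃}=r₁+r₄e^{iθ₄} gives r₂ω₂e^{iθ₂}+r₃ω₃e^{iθ₃}=r₄ω₄e^{iθ₄}.
Eliminating the other unknown: ω₄ = r₂ω₂ sin(θ₂−θ₃) / [r₄ sin(θ₄−θ₃)].
Numerator sine = +0.46947; denominator sine = -0.99996.
Result = 0.0967·7.34·(+0.46947) / (0.3092·(-0.99996)) = -1.0777 rad/s; magnitude 1.0777 rad/s.

1.08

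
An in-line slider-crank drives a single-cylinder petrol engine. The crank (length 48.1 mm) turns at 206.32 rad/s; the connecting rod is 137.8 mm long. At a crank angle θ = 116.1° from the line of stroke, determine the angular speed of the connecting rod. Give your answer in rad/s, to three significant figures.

33.4

ω = 206.3 rad/s
The rod makes angle φ with the slider axis where L sinφ = r sinθ; differentiating, L cosφ·φ̇ = r ω cosθ.
L cosφ = √(L² − r² sin²θ) = 0.13085 m.
|ω_rod| = r ω |cosθ| / √(L² − r² sin²θ) = 0.0481·206.3·0.43994/0.13085 = 33.365 rad/s.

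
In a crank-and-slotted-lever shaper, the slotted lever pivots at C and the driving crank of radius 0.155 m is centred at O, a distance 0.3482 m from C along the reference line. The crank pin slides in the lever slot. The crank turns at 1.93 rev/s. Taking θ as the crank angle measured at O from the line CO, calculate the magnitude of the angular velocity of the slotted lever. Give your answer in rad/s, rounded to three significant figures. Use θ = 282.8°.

2.58

ω = 12.13 rad/s (from 1.93 rev/s).
Crank pin A relative to C: A = (d + r cosθ, r sinθ); lever angle φ = atan2(r sinθ, d + r cosθ).
Differentiating tanφ: φ̇ = rω(d cosθ + r)/(d² + r² + 2dr cosθ).
d² + r² + 2dr cosθ = |CA|² = 0.169183 m²;  d cosθ + r = +0.23214 m.
|ω_lever| = |0.155·12.13·+0.23214| / 0.169183 = 2.5791 rad/s.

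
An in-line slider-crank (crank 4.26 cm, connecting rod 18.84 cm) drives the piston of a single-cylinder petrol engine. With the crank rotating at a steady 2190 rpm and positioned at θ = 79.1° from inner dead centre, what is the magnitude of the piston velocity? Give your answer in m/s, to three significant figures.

10.0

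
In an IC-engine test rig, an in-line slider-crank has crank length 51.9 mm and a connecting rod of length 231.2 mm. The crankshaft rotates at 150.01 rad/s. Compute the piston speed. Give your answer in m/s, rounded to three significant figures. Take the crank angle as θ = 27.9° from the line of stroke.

4.37

ω = 150 rad/s
For an in-line slider-crank, x = r cosθ + √(L² − r² sin²θ), so v = −rω sinθ·[1 + r cosθ/√(L² − r² sin²θ)].
With r = 0.0519 m, L = 0.2312 m, θ = 27.9°: √(L² − r² sin²θ) = 0.22992 m.
v = −0.0519·150·0.46793·[1 + 0.0519·0.88377/0.22992] = -4.3698 m/s.
|v| = 4.3698 m/s.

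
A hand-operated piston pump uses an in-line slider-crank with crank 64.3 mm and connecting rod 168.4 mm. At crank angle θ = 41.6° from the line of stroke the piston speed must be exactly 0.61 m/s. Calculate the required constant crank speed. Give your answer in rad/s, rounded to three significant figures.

11.0

For an in-line slider-crank, |v_piston| = rω|sinθ|·[1 + r cosθ/√(L² − r² sin²θ)].
With r = 0.0643 m, L = 0.1684 m, θ = 41.6°: the bracketed kinematic factor |dx/dθ| = 0.055292 m.
ω = v/|dx/dθ| = 0.61/0.055292 = 11.032 rad/s.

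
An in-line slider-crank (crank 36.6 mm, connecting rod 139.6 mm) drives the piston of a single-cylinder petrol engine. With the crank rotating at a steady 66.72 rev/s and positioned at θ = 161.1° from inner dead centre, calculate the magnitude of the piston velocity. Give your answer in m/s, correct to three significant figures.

3.73

ω = 2π·66.7 = 419.2 rad/s
For an in-line slider-crank, x = r cosθ + √(L² − r² sin²θ), so v = −rω sinθ·[1 + r cosθ/√(L² − r² sin²θ)].
With r = 0.0366 m, L = 0.1396 m, θ = 161.1°: √(L² − r² sin²θ) = 0.1391 m.
v = −0.0366·419.2·0.32392·[1 + 0.0366·-0.94609/0.1391] = -3.7327 m/s.
|v| = 3.7327 m/s.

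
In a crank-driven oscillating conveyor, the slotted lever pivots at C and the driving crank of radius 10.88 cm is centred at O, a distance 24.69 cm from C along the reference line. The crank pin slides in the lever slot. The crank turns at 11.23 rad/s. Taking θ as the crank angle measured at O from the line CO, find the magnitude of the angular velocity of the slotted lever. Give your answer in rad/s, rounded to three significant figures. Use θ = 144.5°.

ω = 11.23 rad/s
Crank pin A relative to C: A = (d + r cosθ, r sinθ); lever angle φ = atan2(r sinθ, d + r cosθ).
Differentiating tanφ: φ̇ = rω(d cosθ + r)/(d² + r² + 2dr cosθ).
d² + r² + 2dr cosθ = |CA|² = 0.0290583 m²;  d cosθ + r = -0.092205 m.
|ω_lever| = |0.1088·11.23·-0.092205| / 0.0290583 = 3.877 rad/s.

3.88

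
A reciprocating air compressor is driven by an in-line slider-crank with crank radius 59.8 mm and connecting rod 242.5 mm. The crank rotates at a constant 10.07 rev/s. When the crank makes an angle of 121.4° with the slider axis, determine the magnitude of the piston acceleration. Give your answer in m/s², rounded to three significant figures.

152

ω = 2π·10.1 = 63.27 rad/s
x(θ) = r cosθ + √(L² − r² sin²θ); with ω constant, a = ω²·d²x/dθ².
d²x/dθ² = −r cosθ − r²(cos2θ)/√u − r⁴ sin²2θ/(4u^{3/2}),  u = L² − r² sin²θ = 0.0562009 m².
Substituting r = 0.0598 m, L = 0.2425 m, θ = 121.4°: d²x/dθ² = +0.037862 m.
a = ω²·d²x/dθ² = (63.27)²·(+0.037862) = +151.57 m/s²;  |a| = 151.57 m/s².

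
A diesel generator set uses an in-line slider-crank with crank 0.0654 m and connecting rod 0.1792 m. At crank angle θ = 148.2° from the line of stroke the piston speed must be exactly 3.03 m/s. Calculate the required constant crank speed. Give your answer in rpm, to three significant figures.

For an in-line slider-crank, |v_piston| = rω|sinθ|·[1 + r cosθ/√(L² − r² sin²θ)].
With r = 0.0654 m, L = 0.1792 m, θ = 148.2°: the bracketed kinematic factor |dx/dθ| = 0.02357 m.
ω = v/|dx/dθ| = 3.03/0.02357 = 128.55 rad/s.
N = 60ω/(2π) = 1227.6 rpm.

1230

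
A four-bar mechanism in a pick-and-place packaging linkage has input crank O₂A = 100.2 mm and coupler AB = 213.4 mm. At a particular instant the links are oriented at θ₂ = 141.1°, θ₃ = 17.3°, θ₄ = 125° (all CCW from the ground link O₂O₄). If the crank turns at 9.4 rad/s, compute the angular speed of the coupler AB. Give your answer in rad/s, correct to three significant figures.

ω₂ = 9.4 rad/s
Differentiating the loop-closure r₂e^{iθ₂}+r₃e^{iθ₃}=r₁+r₄e^{iθ₄} gives r₂ω₂e^{iθ₂}+r₃ω₃e^{iθ₃}=r₄ω₄e^{iθ₄}.
Eliminating the other unknown: ω₃ = r₂ω₂ sin(θ₄−θ₂) / [r₃ sin(θ₃−θ₄)].
Numerator sine = -0.27731; denominator sine = -0.95266.
Result = 0.1002·9.4·(-0.27731) / (0.2134·(-0.95266)) = +1.2848 rad/s; magnitude 1.2848 rad/s.

1.28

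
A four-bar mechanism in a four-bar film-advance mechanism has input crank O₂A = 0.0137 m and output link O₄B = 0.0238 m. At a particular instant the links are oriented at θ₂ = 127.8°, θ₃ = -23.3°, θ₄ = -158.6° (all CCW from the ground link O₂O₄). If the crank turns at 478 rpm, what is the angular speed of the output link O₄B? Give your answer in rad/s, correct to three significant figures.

19.8

ω₂ = 50.06 rad/s (from 478 rpm).
Differentiating the loop-closure r₂e^{iθ₂}+r₃e^{iθ₃}=r₁+r₄e^{iθ₄} gives r₂ω₂e^{iθ₂}+r₃ω₃e^{iθ₃}=r₄ω₄e^{iθ₄}.
Eliminating the other unknown: ω₄ = r₂ω₂ sin(θ₂−θ₃) / [r₄ sin(θ₄−θ₃)].
Numerator sine = +0.48328; denominator sine = -0.70339.
Result = 0.0137·50.06·(+0.48328) / (0.0238·(-0.70339)) = -19.797 rad/s; magnitude 19.797 rad/s.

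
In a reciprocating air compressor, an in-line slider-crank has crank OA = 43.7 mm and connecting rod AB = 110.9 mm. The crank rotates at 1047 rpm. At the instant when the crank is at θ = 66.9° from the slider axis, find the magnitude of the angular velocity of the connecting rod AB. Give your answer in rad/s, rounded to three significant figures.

18.2

ω = 109.6 rad/s (converted from 1047 rpm).
The rod makes angle φ with the slider axis where L sinφ = r sinθ; differentiating, L cosφ·φ̇ = r ω cosθ.
L cosφ = √(L² − r² sin²θ) = 0.10336 m.
|ω_rod| = r ω |cosθ| / √(L² − r² sin²θ) = 0.0437·109.6·0.39234/0.10336 = 18.187 rad/s.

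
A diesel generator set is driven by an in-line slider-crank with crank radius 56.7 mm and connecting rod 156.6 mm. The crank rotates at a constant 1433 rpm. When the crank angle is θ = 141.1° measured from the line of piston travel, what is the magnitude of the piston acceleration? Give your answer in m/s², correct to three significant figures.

878

ω = 2π·1433/60 = 150.1 rad/s
x(θ) = r cosθ + √(L² − r² sin²θ); with ω constant, a = ω²·d²x/dθ².
d²x/dθ² = −r cosθ − r²(cos2θ)/√u − r⁴ sin²2θ/(4u^{3/2}),  u = L² − r² sin²θ = 0.0232558 m².
Substituting r = 0.0567 m, L = 0.1566 m, θ = 141.1°: d²x/dθ² = +0.038975 m.
a = ω²·d²x/dθ² = (150.1)²·(+0.038975) = +877.69 m/s²;  |a| = 877.69 m/s².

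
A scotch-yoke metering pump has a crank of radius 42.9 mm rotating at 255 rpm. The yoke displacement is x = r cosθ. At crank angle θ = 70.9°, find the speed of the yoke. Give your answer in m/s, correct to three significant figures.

ω = 26.7 rad/s (from 255 rpm).
x = r cosθ ⇒ ẋ = −rω sinθ.
|v| = rω|sinθ| = 0.0429·26.7·|sin 70.9°| = 1.0825 m/s.

1.08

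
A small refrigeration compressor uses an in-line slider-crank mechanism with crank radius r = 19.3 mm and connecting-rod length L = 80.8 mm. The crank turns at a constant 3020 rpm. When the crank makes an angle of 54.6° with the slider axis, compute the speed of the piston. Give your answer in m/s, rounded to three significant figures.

5.68

ω = 2π·3020/60 = 316.3 rad/s
For an in-line slider-crank, x = r cosθ + √(L² − r² sin²θ), so v = −rω sinθ·[1 + r cosθ/√(L² − r² sin²θ)].
With r = 0.0193 m, L = 0.0808 m, θ = 54.6°: √(L² − r² sin²θ) = 0.079254 m.
v = −0.0193·316.3·0.81513·[1 + 0.0193·0.57928/0.079254] = -5.6771 m/s.
|v| = 5.6771 m/s.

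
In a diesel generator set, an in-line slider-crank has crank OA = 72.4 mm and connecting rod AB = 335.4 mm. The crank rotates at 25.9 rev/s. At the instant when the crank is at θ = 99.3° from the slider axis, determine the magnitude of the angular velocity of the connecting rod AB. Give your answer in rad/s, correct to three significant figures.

ω = 162.7 rad/s (converted from 25.9 rev/s).
The rod makes angle φ with the slider axis where L sinφ = r sinθ; differentiating, L cosφ·φ̇ = r ω cosθ.
L cosφ = √(L² − r² sin²θ) = 0.3277 m.
|ω_rod| = r ω |cosθ| / √(L² − r² sin²θ) = 0.0724·162.7·0.16160/0.3277 = 5.8102 rad/s.

5.81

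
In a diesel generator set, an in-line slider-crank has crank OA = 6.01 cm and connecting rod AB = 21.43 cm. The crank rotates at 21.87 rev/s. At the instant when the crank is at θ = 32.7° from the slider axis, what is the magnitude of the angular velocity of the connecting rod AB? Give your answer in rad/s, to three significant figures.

ω = 137.4 rad/s (converted from 21.87 rev/s).
The rod makes angle φ with the slider axis where L sinφ = r sinθ; differentiating, L cosφ·φ̇ = r ω cosθ.
L cosφ = √(L² − r² sin²θ) = 0.21183 m.
|ω_rod| = r ω |cosθ| / √(L² − r² sin²θ) = 0.0601·137.4·0.84151/0.21183 = 32.808 rad/s.

32.8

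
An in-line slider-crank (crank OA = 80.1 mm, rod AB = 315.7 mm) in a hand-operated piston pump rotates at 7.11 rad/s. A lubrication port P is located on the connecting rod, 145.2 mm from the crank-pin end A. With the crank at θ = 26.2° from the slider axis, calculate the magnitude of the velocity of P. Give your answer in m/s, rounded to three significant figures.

0.392

ω = 7.11 rad/s.  Crank-pin speed |V_A| = rω = 0.56951 m/s, perpendicular to OA.
Rod angle: sinφ = −(r/L) sinθ ⇒ φ = -6.432°; ω_rod = −rω cosθ/√(L²−r²sin²θ) = -1.6289 rad/s.
V_P = V_A + ω_rod × AP, with AP = 0.1452 m along the rod.
Components: V_Px = −rω sinθ − a·ω_rod·sinφ = -0.27794 m/s;  V_Py = rω cosθ + a·ω_rod·cosφ = +0.27597 m/s.
|V_P| = √(V_Px² + V_Py²) = 0.39168 m/s.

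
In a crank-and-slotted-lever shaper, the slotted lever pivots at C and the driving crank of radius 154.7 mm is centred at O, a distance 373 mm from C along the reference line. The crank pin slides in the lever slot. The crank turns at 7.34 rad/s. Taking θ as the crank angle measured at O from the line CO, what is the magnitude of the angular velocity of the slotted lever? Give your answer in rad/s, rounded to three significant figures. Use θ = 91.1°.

1.04

ω = 7.34 rad/s
Crank pin A relative to C: A = (d + r cosθ, r sinθ); lever angle φ = atan2(r sinθ, d + r cosθ).
Differentiating tanφ: φ̇ = rω(d cosθ + r)/(d² + r² + 2dr cosθ).
d² + r² + 2dr cosθ = |CA|² = 0.160846 m²;  d cosθ + r = +0.14754 m.
|ω_lever| = |0.1547·7.34·+0.14754| / 0.160846 = 1.0416 rad/s.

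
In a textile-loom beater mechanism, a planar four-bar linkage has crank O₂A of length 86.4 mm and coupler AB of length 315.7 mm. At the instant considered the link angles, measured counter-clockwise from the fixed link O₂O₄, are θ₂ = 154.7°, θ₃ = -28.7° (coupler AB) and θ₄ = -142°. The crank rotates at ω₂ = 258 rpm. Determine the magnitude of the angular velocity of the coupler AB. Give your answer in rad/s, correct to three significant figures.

7.19

ω₂ = 27.02 rad/s (from 258 rpm).
Differentiating the loop-closure r₂e^{iθ₂}+r₃e^{iθ₃}=r₁+r₄e^{iθ₄} gives r₂ω₂e^{iθ₂}+r₃ω₃e^{iθ₃}=r₄ω₄e^{iθ₄}.
Eliminating the other unknown: ω₃ = r₂ω₂ sin(θ₄−θ₂) / [r₃ sin(θ₃−θ₄)].
Numerator sine = +0.89337; denominator sine = +0.91845.
Result = 0.0864·27.02·(+0.89337) / (0.3157·(+0.91845)) = +7.1923 rad/s; magnitude 7.1923 rad/s.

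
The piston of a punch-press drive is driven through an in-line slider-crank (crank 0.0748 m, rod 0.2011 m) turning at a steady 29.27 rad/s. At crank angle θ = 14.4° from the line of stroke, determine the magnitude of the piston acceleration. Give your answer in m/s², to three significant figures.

ω = 29.27 rad/s
x(θ) = r cosθ + √(L² − r² sin²θ); with ω constant, a = ω²·d²x/dθ².
d²x/dθ² = −r cosθ − r²(cos2θ)/√u − r⁴ sin²2θ/(4u^{3/2}),  u = L² − r² sin²θ = 0.0400952 m².
Substituting r = 0.0748 m, L = 0.2011 m, θ = 14.4°: d²x/dθ² = -0.097162 m.
a = ω²·d²x/dθ² = (29.27)²·(-0.097162) = -83.242 m/s²;  |a| = 83.242 m/s².

83.2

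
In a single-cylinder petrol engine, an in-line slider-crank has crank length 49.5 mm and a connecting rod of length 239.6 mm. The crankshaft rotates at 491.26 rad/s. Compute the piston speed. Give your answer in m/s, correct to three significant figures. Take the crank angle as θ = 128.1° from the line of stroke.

ω = 491.3 rad/s
For an in-line slider-crank, x = r cosθ + √(L² − r² sin²θ), so v = −rω sinθ·[1 + r cosθ/√(L² − r² sin²θ)].
With r = 0.0495 m, L = 0.2396 m, θ = 128.1°: √(L² − r² sin²θ) = 0.23641 m.
v = −0.0495·491.3·0.78694·[1 + 0.0495·-0.61704/0.23641] = -16.664 m/s.
|v| = 16.664 m/s.

16.7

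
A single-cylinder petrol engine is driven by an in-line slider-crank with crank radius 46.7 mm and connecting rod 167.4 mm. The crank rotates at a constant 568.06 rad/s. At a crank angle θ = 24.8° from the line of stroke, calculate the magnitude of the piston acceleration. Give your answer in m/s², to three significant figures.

16500

ω = 568.1 rad/s
x(θ) = r cosθ + √(L² − r² sin²θ); with ω constant, a = ω²·d²x/dθ².
d²x/dθ² = −r cosθ − r²(cos2θ)/√u − r⁴ sin²2θ/(4u^{3/2}),  u = L² − r² sin²θ = 0.0276391 m².
Substituting r = 0.0467 m, L = 0.1674 m, θ = 24.8°: d²x/dθ² = -0.051045 m.
a = ω²·d²x/dθ² = (568.1)²·(-0.051045) = -16472 m/s²;  |a| = 16472 m/s².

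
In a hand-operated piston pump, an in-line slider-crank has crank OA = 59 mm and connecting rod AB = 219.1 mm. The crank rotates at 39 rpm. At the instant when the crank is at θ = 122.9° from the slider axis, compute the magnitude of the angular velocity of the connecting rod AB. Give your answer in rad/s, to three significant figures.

0.613

ω = 4.084 rad/s (converted from 39 rpm).
The rod makes angle φ with the slider axis where L sinφ = r sinθ; differentiating, L cosφ·φ̇ = r ω cosθ.
L cosφ = √(L² − r² sin²θ) = 0.21343 m.
|ω_rod| = r ω |cosθ| / √(L² − r² sin²θ) = 0.059·4.084·0.54317/0.21343 = 0.61325 rad/s.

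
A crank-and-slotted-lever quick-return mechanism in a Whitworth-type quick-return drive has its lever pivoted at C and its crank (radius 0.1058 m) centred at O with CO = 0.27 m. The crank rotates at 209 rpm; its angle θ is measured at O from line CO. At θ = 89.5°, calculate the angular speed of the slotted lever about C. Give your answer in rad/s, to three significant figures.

2.96

ω = 21.89 rad/s (from 209 rpm).
Crank pin A relative to C: A = (d + r cosθ, r sinθ); lever angle φ = atan2(r sinθ, d + r cosθ).
Differentiating tanφ: φ̇ = rω(d cosθ + r)/(d² + r² + 2dr cosθ).
d² + r² + 2dr cosθ = |CA|² = 0.0845922 m²;  d cosθ + r = +0.10816 m.
|ω_lever| = |0.1058·21.89·+0.10816| / 0.0845922 = 2.9606 rad/s.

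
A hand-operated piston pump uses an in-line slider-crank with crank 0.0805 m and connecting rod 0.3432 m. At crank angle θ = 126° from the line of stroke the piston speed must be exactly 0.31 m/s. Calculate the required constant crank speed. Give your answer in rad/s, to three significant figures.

5.54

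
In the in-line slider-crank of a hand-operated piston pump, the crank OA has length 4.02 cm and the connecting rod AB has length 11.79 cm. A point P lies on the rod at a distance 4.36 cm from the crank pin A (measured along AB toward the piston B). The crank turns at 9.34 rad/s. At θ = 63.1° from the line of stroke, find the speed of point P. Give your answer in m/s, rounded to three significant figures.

0.371

ω = 9.34 rad/s.  Crank-pin speed |V_A| = rω = 0.37547 m/s, perpendicular to OA.
Rod angle: sinφ = −(r/L) sinθ ⇒ φ = -17.702°; ω_rod = −rω cosθ/√(L²−r²sin²θ) = -1.5125 rad/s.
V_P = V_A + ω_rod × AP, with AP = 0.0436 m along the rod.
Components: V_Px = −rω sinθ − a·ω_rod·sinφ = -0.35489 m/s;  V_Py = rω cosθ + a·ω_rod·cosφ = +0.10705 m/s.
|V_P| = √(V_Px² + V_Py²) = 0.37069 m/s.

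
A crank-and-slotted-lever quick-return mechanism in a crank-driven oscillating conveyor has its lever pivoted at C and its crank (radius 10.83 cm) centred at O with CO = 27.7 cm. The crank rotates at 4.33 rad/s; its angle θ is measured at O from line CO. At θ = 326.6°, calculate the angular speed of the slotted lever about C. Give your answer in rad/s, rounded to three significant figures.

1.15

ω = 4.33 rad/s
Crank pin A relative to C: A = (d + r cosθ, r sinθ); lever angle φ = atan2(r sinθ, d + r cosθ).
Differentiating tanφ: φ̇ = rω(d cosθ + r)/(d² + r² + 2dr cosθ).
d² + r² + 2dr cosθ = |CA|² = 0.138547 m²;  d cosθ + r = +0.33955 m.
|ω_lever| = |0.1083·4.33·+0.33955| / 0.138547 = 1.1493 rad/s.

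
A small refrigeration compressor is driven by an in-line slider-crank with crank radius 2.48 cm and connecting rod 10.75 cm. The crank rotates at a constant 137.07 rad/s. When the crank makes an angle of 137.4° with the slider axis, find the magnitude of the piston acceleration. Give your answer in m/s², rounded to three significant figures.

ω = 137.1 rad/s
x(θ) = r cosθ + √(L² − r² sin²θ); with ω constant, a = ω²·d²x/dθ².
d²x/dθ² = −r cosθ − r²(cos2θ)/√u − r⁴ sin²2θ/(4u^{3/2}),  u = L² − r² sin²θ = 0.0112745 m².
Substituting r = 0.0248 m, L = 0.1075 m, θ = 137.4°: d²x/dθ² = +0.017692 m.
a = ω²·d²x/dθ² = (137.1)²·(+0.017692) = +332.4 m/s²;  |a| = 332.4 m/s².

332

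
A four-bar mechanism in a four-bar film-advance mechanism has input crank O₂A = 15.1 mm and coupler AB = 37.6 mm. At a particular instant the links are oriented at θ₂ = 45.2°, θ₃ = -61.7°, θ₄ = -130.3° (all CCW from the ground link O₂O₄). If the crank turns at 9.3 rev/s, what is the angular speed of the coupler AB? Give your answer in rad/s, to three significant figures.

ω₂ = 58.43 rad/s (from 9.3 rev/s).
Differentiating the loop-closure r₂e^{iθ₂}+r₃e^{iθ₃}=r₁+r₄e^{iθ₄} gives r₂ω₂e^{iθ₂}+r₃ω₃e^{iθ₃}=r₄ω₄e^{iθ₄}.
Eliminating the other unknown: ω₃ = r₂ω₂ sin(θ₄−θ₂) / [r₃ sin(θ₃−θ₄)].
Numerator sine = -0.07846; denominator sine = +0.93106.
Result = 0.0151·58.43·(-0.07846) / (0.0376·(+0.93106)) = -1.9775 rad/s; magnitude 1.9775 rad/s.

1.98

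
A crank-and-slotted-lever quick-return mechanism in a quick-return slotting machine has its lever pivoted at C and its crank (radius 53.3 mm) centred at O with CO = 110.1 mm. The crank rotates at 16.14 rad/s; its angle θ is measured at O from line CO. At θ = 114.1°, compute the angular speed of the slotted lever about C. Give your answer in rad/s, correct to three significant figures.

ω = 16.14 rad/s
Crank pin A relative to C: A = (d + r cosθ, r sinθ); lever angle φ = atan2(r sinθ, d + r cosθ).
Differentiating tanφ: φ̇ = rω(d cosθ + r)/(d² + r² + 2dr cosθ).
d² + r² + 2dr cosθ = |CA|² = 0.0101705 m²;  d cosθ + r = +0.0083428 m.
|ω_lever| = |0.0533·16.14·+0.0083428| / 0.0101705 = 0.70567 rad/s.

0.706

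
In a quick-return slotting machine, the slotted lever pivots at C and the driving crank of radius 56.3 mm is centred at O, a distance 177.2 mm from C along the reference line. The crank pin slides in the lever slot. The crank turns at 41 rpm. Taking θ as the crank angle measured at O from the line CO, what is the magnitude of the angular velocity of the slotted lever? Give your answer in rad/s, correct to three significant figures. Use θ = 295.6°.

0.744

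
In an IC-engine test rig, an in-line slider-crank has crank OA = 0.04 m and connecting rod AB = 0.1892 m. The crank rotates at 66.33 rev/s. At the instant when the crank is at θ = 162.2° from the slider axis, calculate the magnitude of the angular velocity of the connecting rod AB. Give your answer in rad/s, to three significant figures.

ω = 416.8 rad/s (converted from 66.33 rev/s).
The rod makes angle φ with the slider axis where L sinφ = r sinθ; differentiating, L cosφ·φ̇ = r ω cosθ.
L cosφ = √(L² − r² sin²θ) = 0.1888 m.
|ω_rod| = r ω |cosθ| / √(L² − r² sin²θ) = 0.04·416.8·0.95213/0.1888 = 84.069 rad/s.

84.1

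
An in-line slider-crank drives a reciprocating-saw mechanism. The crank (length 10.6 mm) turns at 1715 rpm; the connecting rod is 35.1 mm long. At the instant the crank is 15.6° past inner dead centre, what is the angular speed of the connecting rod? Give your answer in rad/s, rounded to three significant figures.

ω = 179.6 rad/s (converted from 1715 rpm).
The rod makes angle φ with the slider axis where L sinφ = r sinθ; differentiating, L cosφ·φ̇ = r ω cosθ.
L cosφ = √(L² − r² sin²θ) = 0.034984 m.
|ω_rod| = r ω |cosθ| / √(L² − r² sin²θ) = 0.0106·179.6·0.96316/0.034984 = 52.412 rad/s.

52.4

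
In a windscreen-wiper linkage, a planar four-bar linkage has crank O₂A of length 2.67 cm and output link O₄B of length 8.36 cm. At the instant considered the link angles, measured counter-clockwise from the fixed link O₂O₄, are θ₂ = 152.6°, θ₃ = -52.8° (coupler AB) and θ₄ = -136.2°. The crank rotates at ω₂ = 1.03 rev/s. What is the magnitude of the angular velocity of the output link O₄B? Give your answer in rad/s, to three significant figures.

0.892

ω₂ = 6.472 rad/s (from 1.03 rev/s).
Differentiating the loop-closure r₂e^{iθ₂}+r₃e^{iθ₃}=r₁+r₄e^{iθ₄} gives r₂ω₂e^{iθ₂}+r₃ω₃e^{iθ₃}=r₄ω₄e^{iθ₄}.
Eliminating the other unknown: ω₄ = r₂ω₂ sin(θ₂−θ₃) / [r₄ sin(θ₄−θ₃)].
Numerator sine = -0.42894; denominator sine = -0.99337.
Result = 0.0267·6.472·(-0.42894) / (0.0836·(-0.99337)) = +0.89249 rad/s; magnitude 0.89249 rad/s.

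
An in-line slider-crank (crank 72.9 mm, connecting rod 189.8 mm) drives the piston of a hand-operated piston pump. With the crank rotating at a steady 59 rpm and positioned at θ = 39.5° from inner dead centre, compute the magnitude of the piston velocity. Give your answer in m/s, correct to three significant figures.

0.374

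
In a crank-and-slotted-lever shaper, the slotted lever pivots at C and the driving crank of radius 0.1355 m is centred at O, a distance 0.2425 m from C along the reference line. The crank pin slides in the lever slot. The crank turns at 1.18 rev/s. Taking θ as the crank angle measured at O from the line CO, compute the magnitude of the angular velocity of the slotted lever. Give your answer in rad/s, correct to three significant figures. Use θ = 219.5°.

1.96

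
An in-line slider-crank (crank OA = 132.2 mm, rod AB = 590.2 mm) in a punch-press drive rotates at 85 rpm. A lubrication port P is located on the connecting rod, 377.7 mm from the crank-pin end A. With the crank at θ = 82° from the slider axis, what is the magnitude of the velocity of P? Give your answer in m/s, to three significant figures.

ω = 8.901 rad/s.  Crank-pin speed |V_A| = rω = 1.1767 m/s, perpendicular to OA.
Rod angle: sinφ = −(r/L) sinθ ⇒ φ = -12.815°; ω_rod = −rω cosθ/√(L²−r²sin²θ) = -0.28457 rad/s.
V_P = V_A + ω_rod × AP, with AP = 0.3777 m along the rod.
Components: V_Px = −rω sinθ − a·ω_rod·sinφ = -1.1891 m/s;  V_Py = rω cosθ + a·ω_rod·cosφ = +0.058965 m/s.
|V_P| = √(V_Px² + V_Py²) = 1.1906 m/s.

1.19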